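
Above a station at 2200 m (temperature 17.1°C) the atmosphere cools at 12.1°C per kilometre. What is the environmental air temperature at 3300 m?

2200 → 3300 m (environmental, 12.1°C/km): ΔT = -12.1 × 1.1 = -13.31°C → T = 3.79°C

3.79°C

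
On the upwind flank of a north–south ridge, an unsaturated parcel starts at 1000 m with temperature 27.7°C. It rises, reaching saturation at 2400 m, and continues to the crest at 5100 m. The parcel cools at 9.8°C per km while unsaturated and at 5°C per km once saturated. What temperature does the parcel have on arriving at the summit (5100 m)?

1000 → 2400 m (dry, 9.8°C/km): ΔT = -9.8 × 1.4 = -13.72°C → T = 13.98°C
2400 → 5100 m (saturated, 5°C/km): ΔT = -5 × 2.7 = -13.5°C → T = 0.48°C

0.48°C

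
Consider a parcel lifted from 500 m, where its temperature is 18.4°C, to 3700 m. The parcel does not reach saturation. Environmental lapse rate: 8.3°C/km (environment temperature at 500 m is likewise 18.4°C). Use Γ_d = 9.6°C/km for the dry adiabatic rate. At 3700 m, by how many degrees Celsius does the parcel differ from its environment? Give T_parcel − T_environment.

Parcel:
  500–3700 m, dry: Δz = 3.2 km ⇒ ΔT = -30.72°C; T = -12.32°C
Environment:
  500–3700 m, environment: Δz = 3.2 km ⇒ ΔT = -26.56°C; T = -8.16°C
T_parcel − T_env = -12.32 − (-8.16) = -4.16°C

-4.16°C (parcel cooler than environment)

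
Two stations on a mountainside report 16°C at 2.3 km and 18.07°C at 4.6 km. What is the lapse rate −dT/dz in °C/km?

-0.9°C/km

Γ = −ΔT/Δz = (16 − 18.07) / (4600 − 2300) m
  = -2.07°C / 2.3 km = -0.9°C/km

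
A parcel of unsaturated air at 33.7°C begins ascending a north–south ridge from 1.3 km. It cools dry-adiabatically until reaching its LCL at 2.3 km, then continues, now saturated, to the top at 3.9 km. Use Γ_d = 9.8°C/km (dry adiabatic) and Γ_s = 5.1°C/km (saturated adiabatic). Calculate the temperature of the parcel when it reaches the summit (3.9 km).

15.74°C

Dry to 2300 m: -9.8 × 1 km = -9.8°C, so T = 23.9°C.
Saturated to 3900 m: -5.1 × 1.6 km = -8.16°C, so T = 15.74°C.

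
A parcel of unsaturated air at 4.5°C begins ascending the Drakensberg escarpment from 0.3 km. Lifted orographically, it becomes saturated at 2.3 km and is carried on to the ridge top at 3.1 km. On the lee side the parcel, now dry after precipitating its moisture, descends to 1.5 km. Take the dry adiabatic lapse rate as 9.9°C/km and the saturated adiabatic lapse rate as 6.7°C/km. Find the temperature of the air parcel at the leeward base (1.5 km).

-4.82°C

300 → 2300 m (dry, 9.9°C/km): ΔT = -9.9 × 2 = -19.8°C → T = -15.3°C
2300 → 3100 m (saturated, 6.7°C/km): ΔT = -6.7 × 0.8 = -5.36°C → T = -20.66°C
3100 → 1500 m (dry descent, 9.9°C/km): ΔT = +9.9 × 1.6 = +15.84°C → T = -4.82°C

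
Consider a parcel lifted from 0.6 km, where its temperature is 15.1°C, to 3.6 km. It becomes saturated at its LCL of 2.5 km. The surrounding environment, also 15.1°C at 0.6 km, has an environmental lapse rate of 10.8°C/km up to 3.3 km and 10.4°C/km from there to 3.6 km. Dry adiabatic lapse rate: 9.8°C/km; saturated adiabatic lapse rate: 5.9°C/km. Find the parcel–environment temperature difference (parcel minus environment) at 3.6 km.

+7.17°C (parcel warmer than environment)

Parcel:
  600–2500 m, dry: Δz = 1.9 km ⇒ ΔT = -18.62°C; T = -3.52°C
  2500–3600 m, saturated: Δz = 1.1 km ⇒ ΔT = -6.49°C; T = -10.01°C
Environment:
  600–3300 m, environment, lower layer: Δz = 2.7 km ⇒ ΔT = -29.16°C; T = -14.06°C
  3300–3600 m, environment, upper layer: Δz = 0.3 km ⇒ ΔT = -3.12°C; T = -17.18°C
T_parcel − T_env = -10.01 − (-17.18) = +7.17°C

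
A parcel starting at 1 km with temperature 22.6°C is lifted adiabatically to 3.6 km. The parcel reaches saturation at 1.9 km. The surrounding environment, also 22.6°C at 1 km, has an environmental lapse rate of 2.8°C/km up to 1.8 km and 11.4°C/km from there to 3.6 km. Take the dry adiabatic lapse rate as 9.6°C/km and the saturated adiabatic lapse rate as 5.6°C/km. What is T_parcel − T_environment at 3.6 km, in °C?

Parcel:
  1000–1900 m, dry: Δz = 0.9 km ⇒ ΔT = -8.64°C; T = 13.96°C
  1900–3600 m, saturated: Δz = 1.7 km ⇒ ΔT = -9.52°C; T = 4.44°C
Environment:
  1000–1800 m, environment, lower layer: Δz = 0.8 km ⇒ ΔT = -2.24°C; T = 20.36°C
  1800–3600 m, environment, upper layer: Δz = 1.8 km ⇒ ΔT = -20.52°C; T = -0.16°C
T_parcel − T_env = 4.44 − (-0.16) = +4.6°C

+4.6°C (parcel warmer than environment)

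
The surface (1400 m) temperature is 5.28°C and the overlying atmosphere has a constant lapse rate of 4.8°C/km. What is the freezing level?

2500 m

Height above start = (5.28 − 0) / 4.8 = 1.1 km
Altitude = 1400 m + 1100 m = 2500 m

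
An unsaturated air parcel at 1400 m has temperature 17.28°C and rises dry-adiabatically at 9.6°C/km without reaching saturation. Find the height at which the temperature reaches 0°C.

3200 m

Height above start = (17.28 − 0) / 9.6 = 1.8 km
Altitude = 1400 m + 1800 m = 3200 m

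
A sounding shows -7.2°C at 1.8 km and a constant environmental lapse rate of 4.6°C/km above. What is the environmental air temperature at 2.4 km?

1800 → 2400 m (environmental, 4.6°C/km): ΔT = -4.6 × 0.6 = -2.76°C → T = -9.96°C

-9.96°C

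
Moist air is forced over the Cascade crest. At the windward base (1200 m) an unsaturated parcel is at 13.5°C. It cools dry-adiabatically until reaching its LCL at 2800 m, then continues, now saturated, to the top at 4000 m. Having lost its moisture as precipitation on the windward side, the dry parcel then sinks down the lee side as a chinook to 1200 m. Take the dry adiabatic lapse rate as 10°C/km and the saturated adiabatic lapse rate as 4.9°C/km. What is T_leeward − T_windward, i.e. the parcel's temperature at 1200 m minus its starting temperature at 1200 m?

+6.12°C

From 1200 m to 2800 m (dry): cools by 10 × 1.6 = 16°C, giving -2.5°C.
From 2800 m to 4000 m (saturated): cools by 4.9 × 1.2 = 5.88°C, giving -8.38°C.
From 4000 m to 1200 m (dry descent): warms by 10 × 2.8 = 28°C, giving 19.62°C.
Net change vs windward start: 19.62 − 13.5 = +6.12°C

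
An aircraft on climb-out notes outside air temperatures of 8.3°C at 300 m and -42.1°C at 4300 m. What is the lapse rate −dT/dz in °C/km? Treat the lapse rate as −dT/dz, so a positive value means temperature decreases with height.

Γ = −ΔT/Δz = (8.3 − (-42.1)) / (4300 − 300) m
  = 50.4°C / 4 km = 12.6°C/km

12.6°C/km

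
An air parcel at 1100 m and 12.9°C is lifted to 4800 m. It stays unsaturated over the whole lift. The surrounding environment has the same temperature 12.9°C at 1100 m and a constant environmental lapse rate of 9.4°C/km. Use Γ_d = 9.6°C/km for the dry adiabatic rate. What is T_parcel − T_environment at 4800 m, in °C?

Parcel:
  From 1100 m to 4800 m (dry): cools by 9.6 × 3.7 = 35.52°C, giving -22.62°C.
Environment:
  From 1100 m to 4800 m (environment): cools by 9.4 × 3.7 = 34.78°C, giving -21.88°C.
T_parcel − T_env = -22.62 − (-21.88) = -0.74°C

-0.74°C (parcel cooler than environment)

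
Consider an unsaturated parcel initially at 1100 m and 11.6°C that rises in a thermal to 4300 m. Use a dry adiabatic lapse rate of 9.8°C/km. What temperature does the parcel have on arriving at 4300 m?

-19.76°C

1100–4300 m, dry adiabatic: Δz = 3.2 km ⇒ ΔT = -31.36°C; T = -19.76°C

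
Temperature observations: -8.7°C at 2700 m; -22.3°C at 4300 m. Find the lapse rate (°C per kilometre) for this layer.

8.5°C/km

Γ = −ΔT/Δz = (-8.7 − (-22.3)) / (4300 − 2700) m
  = 13.6°C / 1.6 km = 8.5°C/km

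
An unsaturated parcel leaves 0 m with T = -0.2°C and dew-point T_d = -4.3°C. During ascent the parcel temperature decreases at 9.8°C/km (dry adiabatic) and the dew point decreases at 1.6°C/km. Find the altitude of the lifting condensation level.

500 m

T and T_d converge at 9.8 − 1.6 = 8.2°C per km
Height above start = (-0.2 − (-4.3)) / 8.2 = 0.5 km
LCL altitude = 0 m + 500 m = 500 m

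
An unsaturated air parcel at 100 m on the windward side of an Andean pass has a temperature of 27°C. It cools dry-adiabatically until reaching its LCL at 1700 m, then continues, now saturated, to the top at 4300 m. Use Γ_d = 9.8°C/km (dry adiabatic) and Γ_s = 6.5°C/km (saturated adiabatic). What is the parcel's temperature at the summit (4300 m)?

100 → 1700 m (dry, 9.8°C/km): ΔT = -9.8 × 1.6 = -15.68°C → T = 11.32°C
1700 → 4300 m (saturated, 6.5°C/km): ΔT = -6.5 × 2.6 = -16.9°C → T = -5.58°C

-5.58°C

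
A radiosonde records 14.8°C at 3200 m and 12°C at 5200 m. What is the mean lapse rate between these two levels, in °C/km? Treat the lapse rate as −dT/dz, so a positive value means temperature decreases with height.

Γ = −ΔT/Δz = (14.8 − 12) / (5200 − 3200) m
  = 2.8°C / 2 km = 1.4°C/km

1.4°C/km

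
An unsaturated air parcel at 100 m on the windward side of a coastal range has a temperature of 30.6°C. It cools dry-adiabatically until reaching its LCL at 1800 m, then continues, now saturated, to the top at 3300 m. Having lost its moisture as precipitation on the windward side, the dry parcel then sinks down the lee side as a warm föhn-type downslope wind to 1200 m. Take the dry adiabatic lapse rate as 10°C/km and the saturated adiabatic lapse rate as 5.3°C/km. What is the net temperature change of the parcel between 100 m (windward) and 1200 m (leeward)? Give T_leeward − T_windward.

-3.95°C

Dry to 1800 m: -10 × 1.7 km = -17°C, so T = 13.6°C.
Saturated to 3300 m: -5.3 × 1.5 km = -7.95°C, so T = 5.65°C.
Dry descent to 1200 m: +10 × 2.1 km = +21°C, so T = 26.65°C.
Net change vs windward start: 26.65 − 30.6 = -3.95°C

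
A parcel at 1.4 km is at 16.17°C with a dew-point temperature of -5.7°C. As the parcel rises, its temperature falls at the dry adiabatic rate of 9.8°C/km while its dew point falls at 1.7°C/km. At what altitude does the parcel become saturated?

4.1 km

T and T_d converge at 9.8 − 1.7 = 8.1°C per km
Height above start = (16.17 − (-5.7)) / 8.1 = 2.7 km
LCL altitude = 1400 m + 2700 m = 4100 m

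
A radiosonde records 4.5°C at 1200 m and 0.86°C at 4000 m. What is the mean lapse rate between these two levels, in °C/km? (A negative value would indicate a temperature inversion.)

1.3°C/km

Γ = −ΔT/Δz = (4.5 − 0.86) / (4000 − 1200) m
  = 3.64°C / 2.8 km = 1.3°C/km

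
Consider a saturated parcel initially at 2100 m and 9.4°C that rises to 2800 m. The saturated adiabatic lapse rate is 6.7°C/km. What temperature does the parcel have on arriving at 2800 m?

4.71°C

2100–2800 m, saturated adiabatic: Δz = 0.7 km ⇒ ΔT = -4.69°C; T = 4.71°C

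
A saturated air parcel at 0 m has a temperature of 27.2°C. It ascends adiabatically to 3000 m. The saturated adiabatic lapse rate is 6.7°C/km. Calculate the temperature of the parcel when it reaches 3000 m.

7.1°C

0 → 3000 m (saturated adiabatic, 6.7°C/km): ΔT = -6.7 × 3 = -20.1°C → T = 7.1°C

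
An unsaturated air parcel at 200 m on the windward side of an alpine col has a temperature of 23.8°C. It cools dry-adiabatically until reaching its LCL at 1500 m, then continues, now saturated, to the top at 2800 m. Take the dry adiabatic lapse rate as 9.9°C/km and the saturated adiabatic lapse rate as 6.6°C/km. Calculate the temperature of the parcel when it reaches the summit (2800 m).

200–1500 m, dry: Δz = 1.3 km ⇒ ΔT = -12.87°C; T = 10.93°C
1500–2800 m, saturated: Δz = 1.3 km ⇒ ΔT = -8.58°C; T = 2.35°C

2.35°C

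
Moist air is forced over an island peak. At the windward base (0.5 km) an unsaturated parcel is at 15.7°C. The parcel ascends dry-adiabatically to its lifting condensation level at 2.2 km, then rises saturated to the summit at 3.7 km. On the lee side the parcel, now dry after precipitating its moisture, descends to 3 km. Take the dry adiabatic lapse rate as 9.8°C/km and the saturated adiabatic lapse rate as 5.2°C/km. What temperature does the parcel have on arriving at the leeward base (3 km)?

500–2200 m, dry: Δz = 1.7 km ⇒ ΔT = -16.66°C; T = -0.96°C
2200–3700 m, saturated: Δz = 1.5 km ⇒ ΔT = -7.8°C; T = -8.76°C
3700–3000 m, dry descent: Δz = 0.7 km ⇒ ΔT = +6.86°C; T = -1.9°C

-1.9°C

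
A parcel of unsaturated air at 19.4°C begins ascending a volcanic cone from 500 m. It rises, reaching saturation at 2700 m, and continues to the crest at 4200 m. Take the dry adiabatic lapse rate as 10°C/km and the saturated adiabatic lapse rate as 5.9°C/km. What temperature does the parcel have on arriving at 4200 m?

-11.45°C

Dry to 2700 m: -10 × 2.2 km = -22°C, so T = -2.6°C.
Saturated to 4200 m: -5.9 × 1.5 km = -8.85°C, so T = -11.45°C.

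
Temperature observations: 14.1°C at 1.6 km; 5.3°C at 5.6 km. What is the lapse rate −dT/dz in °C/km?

2.2°C/km

Γ = −ΔT/Δz = (14.1 − 5.3) / (5600 − 1600) m
  = 8.8°C / 4 km = 2.2°C/km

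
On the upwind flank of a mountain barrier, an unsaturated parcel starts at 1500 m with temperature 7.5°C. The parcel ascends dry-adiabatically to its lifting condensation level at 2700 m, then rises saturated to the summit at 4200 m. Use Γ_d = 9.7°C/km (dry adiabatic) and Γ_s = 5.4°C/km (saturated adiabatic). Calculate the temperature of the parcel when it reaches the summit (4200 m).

-12.24°C

Dry to 2700 m: -9.7 × 1.2 km = -11.64°C, so T = -4.14°C.
Saturated to 4200 m: -5.4 × 1.5 km = -8.1°C, so T = -12.24°C.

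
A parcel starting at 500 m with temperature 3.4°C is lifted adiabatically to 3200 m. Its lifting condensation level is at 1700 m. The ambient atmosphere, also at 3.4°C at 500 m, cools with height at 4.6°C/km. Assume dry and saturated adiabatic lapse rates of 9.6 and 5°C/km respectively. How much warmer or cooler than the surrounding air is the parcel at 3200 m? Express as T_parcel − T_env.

Parcel:
  Dry to 1700 m: -9.6 × 1.2 km = -11.52°C, so T = -8.12°C.
  Saturated to 3200 m: -5 × 1.5 km = -7.5°C, so T = -15.62°C.
Environment:
  Environment to 3200 m: -4.6 × 2.7 km = -12.42°C, so T = -9.02°C.
T_parcel − T_env = -15.62 − (-9.02) = -6.6°C

-6.6°C (parcel cooler than environment)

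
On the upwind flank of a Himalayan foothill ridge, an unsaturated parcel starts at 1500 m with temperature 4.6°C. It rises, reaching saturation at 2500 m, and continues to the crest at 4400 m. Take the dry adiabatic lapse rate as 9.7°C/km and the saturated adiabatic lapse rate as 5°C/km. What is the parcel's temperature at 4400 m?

Dry to 2500 m: -9.7 × 1 km = -9.7°C, so T = -5.1°C.
Saturated to 4400 m: -5 × 1.9 km = -9.5°C, so T = -14.6°C.

-14.6°C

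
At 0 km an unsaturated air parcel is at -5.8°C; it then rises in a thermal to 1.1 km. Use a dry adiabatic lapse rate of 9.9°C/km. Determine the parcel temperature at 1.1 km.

Dry adiabatic to 1100 m: -9.9 × 1.1 km = -10.89°C, so T = -16.69°C.

-16.69°C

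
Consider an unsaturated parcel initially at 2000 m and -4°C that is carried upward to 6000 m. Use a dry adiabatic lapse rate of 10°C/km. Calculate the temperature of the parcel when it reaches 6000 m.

-44°C

2000–6000 m, dry adiabatic: Δz = 4 km ⇒ ΔT = -40°C; T = -44°C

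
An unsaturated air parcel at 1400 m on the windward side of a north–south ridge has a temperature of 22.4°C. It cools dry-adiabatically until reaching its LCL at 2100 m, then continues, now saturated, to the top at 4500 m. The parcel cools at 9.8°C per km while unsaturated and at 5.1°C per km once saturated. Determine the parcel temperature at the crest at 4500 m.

3.3°C

1400–2100 m, dry: Δz = 0.7 km ⇒ ΔT = -6.86°C; T = 15.54°C
2100–4500 m, saturated: Δz = 2.4 km ⇒ ΔT = -12.24°C; T = 3.3°C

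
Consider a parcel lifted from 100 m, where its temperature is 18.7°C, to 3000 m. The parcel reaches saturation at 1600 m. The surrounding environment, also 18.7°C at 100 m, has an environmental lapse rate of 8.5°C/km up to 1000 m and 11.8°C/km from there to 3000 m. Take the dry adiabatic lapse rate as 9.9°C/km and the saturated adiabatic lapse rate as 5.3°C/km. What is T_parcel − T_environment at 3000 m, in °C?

Parcel:
  100–1600 m, dry: Δz = 1.5 km ⇒ ΔT = -14.85°C; T = 3.85°C
  1600–3000 m, saturated: Δz = 1.4 km ⇒ ΔT = -7.42°C; T = -3.57°C
Environment:
  100–1000 m, environment, lower layer: Δz = 0.9 km ⇒ ΔT = -7.65°C; T = 11.05°C
  1000–3000 m, environment, upper layer: Δz = 2 km ⇒ ΔT = -23.6°C; T = -12.55°C
T_parcel − T_env = -3.57 − (-12.55) = +8.98°C

+8.98°C (parcel warmer than environment)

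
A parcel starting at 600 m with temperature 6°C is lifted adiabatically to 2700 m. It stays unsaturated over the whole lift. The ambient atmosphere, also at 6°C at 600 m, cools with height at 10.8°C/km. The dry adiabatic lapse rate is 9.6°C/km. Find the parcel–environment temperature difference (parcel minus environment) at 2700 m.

+2.52°C (parcel warmer than environment)

Parcel:
  From 600 m to 2700 m (dry): cools by 9.6 × 2.1 = 20.16°C, giving -14.16°C.
Environment:
  From 600 m to 2700 m (environment): cools by 10.8 × 2.1 = 22.68°C, giving -16.68°C.
T_parcel − T_env = -14.16 − (-16.68) = +2.52°C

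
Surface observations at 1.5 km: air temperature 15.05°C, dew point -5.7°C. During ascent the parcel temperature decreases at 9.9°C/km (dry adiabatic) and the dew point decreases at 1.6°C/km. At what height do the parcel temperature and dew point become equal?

T and T_d converge at 9.9 − 1.6 = 8.3°C per km
Height above start = (15.05 − (-5.7)) / 8.3 = 2.5 km
LCL altitude = 1500 m + 2500 m = 4000 m

4 km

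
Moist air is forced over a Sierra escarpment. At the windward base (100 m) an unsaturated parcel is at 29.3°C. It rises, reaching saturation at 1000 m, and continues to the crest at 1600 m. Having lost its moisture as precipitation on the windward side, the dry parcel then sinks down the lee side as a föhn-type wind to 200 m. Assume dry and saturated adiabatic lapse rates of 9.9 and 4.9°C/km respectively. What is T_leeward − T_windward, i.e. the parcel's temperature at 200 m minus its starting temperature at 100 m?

+2.01°C

From 100 m to 1000 m (dry): cools by 9.9 × 0.9 = 8.91°C, giving 20.39°C.
From 1000 m to 1600 m (saturated): cools by 4.9 × 0.6 = 2.94°C, giving 17.45°C.
From 1600 m to 200 m (dry descent): warms by 9.9 × 1.4 = 13.86°C, giving 31.31°C.
Net change vs windward start: 31.31 − 29.3 = +2.01°C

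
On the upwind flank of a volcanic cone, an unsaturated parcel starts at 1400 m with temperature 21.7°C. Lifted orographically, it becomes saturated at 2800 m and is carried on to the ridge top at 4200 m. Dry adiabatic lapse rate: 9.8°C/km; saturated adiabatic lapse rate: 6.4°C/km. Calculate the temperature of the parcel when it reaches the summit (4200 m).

-0.98°C

Dry to 2800 m: -9.8 × 1.4 km = -13.72°C, so T = 7.98°C.
Saturated to 4200 m: -6.4 × 1.4 km = -8.96°C, so T = -0.98°C.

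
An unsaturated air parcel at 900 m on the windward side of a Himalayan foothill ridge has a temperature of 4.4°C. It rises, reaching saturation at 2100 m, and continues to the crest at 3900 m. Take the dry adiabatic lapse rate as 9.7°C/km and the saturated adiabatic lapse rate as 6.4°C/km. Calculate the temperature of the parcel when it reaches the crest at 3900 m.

Dry to 2100 m: -9.7 × 1.2 km = -11.64°C, so T = -7.24°C.
Saturated to 3900 m: -6.4 × 1.8 km = -11.52°C, so T = -18.76°C.

-18.76°C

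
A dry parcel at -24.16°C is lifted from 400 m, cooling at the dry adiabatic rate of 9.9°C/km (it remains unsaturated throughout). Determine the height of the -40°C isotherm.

2000 m

Height above start = (-24.16 − (-40)) / 9.9 = 1.6 km
Altitude = 400 m + 1600 m = 2000 m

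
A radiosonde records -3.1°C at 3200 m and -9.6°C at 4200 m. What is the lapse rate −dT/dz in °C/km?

6.5°C/km

Γ = −ΔT/Δz = (-3.1 − (-9.6)) / (4200 − 3200) m
  = 6.5°C / 1 km = 6.5°C/km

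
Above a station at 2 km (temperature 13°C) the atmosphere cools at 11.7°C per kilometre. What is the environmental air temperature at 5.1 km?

-23.27°C

From 2000 m to 5100 m (environmental): cools by 11.7 × 3.1 = 36.27°C, giving -23.27°C.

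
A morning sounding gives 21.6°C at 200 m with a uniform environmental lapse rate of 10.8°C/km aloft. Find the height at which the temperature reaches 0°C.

Height above start = (21.6 − 0) / 10.8 = 2 km
Altitude = 200 m + 2000 m = 2200 m

2200 m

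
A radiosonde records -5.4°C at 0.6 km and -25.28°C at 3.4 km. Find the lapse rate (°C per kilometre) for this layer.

7.1°C/km

Γ = −ΔT/Δz = (-5.4 − (-25.28)) / (3400 − 600) m
  = 19.88°C / 2.8 km = 7.1°C/km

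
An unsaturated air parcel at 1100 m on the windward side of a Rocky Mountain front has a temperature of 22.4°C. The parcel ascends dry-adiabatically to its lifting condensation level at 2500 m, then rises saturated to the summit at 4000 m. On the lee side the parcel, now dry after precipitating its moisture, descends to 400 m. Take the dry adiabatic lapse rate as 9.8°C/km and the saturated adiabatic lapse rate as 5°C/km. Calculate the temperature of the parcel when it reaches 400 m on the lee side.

36.46°C

1100 → 2500 m (dry, 9.8°C/km): ΔT = -9.8 × 1.4 = -13.72°C → T = 8.68°C
2500 → 4000 m (saturated, 5°C/km): ΔT = -5 × 1.5 = -7.5°C → T = 1.18°C
4000 → 400 m (dry descent, 9.8°C/km): ΔT = +9.8 × 3.6 = +35.28°C → T = 36.46°C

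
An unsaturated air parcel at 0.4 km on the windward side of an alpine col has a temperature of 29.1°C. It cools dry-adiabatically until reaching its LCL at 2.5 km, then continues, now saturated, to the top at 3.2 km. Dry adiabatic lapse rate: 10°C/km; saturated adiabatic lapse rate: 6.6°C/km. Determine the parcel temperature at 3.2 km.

From 400 m to 2500 m (dry): cools by 10 × 2.1 = 21°C, giving 8.1°C.
From 2500 m to 3200 m (saturated): cools by 6.6 × 0.7 = 4.62°C, giving 3.48°C.

3.48°C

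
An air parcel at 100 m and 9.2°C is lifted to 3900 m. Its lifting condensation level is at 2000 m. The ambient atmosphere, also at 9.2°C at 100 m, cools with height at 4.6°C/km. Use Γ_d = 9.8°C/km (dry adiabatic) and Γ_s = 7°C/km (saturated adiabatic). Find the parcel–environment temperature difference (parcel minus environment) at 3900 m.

Parcel:
  100–2000 m, dry: Δz = 1.9 km ⇒ ΔT = -18.62°C; T = -9.42°C
  2000–3900 m, saturated: Δz = 1.9 km ⇒ ΔT = -13.3°C; T = -22.72°C
Environment:
  100–3900 m, environment: Δz = 3.8 km ⇒ ΔT = -17.48°C; T = -8.28°C
T_parcel − T_env = -22.72 − (-8.28) = -14.44°C

-14.44°C (parcel cooler than environment)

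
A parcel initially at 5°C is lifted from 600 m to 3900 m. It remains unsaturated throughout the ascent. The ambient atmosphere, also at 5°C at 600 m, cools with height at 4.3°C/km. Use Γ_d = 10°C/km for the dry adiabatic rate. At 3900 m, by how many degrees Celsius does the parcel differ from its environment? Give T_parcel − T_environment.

Parcel:
  600–3900 m, dry: Δz = 3.3 km ⇒ ΔT = -33°C; T = -28°C
Environment:
  600–3900 m, environment: Δz = 3.3 km ⇒ ΔT = -14.19°C; T = -9.19°C
T_parcel − T_env = -28 − (-9.19) = -18.81°C

-18.81°C (parcel cooler than environment)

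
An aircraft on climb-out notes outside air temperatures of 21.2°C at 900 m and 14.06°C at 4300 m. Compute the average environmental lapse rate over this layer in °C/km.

Γ = −ΔT/Δz = (21.2 − 14.06) / (4300 − 900) m
  = 7.14°C / 3.4 km = 2.1°C/km

2.1°C/km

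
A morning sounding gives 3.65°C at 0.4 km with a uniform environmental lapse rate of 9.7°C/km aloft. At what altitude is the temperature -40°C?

4.9 km

Height above start = (3.65 − (-40)) / 9.7 = 4.5 km
Altitude = 400 m + 4500 m = 4900 m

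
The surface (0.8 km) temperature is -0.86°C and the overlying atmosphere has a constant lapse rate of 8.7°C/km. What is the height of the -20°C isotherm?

3 km

Height above start = (-0.86 − (-20)) / 8.7 = 2.2 km
Altitude = 800 m + 2200 m = 3000 m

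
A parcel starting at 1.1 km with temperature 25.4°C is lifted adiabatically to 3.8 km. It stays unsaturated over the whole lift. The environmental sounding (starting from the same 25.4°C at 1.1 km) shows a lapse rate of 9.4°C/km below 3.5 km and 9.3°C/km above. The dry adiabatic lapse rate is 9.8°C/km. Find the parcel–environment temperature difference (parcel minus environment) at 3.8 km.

Parcel:
  Dry to 3800 m: -9.8 × 2.7 km = -26.46°C, so T = -1.06°C.
Environment:
  Environment, lower layer to 3500 m: -9.4 × 2.4 km = -22.56°C, so T = 2.84°C.
  Environment, upper layer to 3800 m: -9.3 × 0.3 km = -2.79°C, so T = 0.05°C.
T_parcel − T_env = -1.06 − 0.05 = -1.11°C

-1.11°C (parcel cooler than environment)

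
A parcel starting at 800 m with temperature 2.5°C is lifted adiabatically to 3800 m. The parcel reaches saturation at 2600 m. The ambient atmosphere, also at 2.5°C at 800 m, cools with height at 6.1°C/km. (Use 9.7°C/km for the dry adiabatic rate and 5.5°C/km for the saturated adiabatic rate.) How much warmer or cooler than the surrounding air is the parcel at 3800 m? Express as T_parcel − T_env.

-5.76°C (parcel cooler than environment)

Parcel:
  800–2600 m, dry: Δz = 1.8 km ⇒ ΔT = -17.46°C; T = -14.96°C
  2600–3800 m, saturated: Δz = 1.2 km ⇒ ΔT = -6.6°C; T = -21.56°C
Environment:
  800–3800 m, environment: Δz = 3 km ⇒ ΔT = -18.3°C; T = -15.8°C
T_parcel − T_env = -21.56 − (-15.8) = -5.76°C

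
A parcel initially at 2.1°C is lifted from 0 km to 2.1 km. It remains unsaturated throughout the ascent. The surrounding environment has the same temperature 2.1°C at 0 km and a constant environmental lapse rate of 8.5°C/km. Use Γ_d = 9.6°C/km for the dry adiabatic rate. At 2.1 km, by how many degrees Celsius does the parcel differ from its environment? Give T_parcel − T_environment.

Parcel:
  Dry to 2100 m: -9.6 × 2.1 km = -20.16°C, so T = -18.06°C.
Environment:
  Environment to 2100 m: -8.5 × 2.1 km = -17.85°C, so T = -15.75°C.
T_parcel − T_env = -18.06 − (-15.75) = -2.31°C

-2.31°C (parcel cooler than environment)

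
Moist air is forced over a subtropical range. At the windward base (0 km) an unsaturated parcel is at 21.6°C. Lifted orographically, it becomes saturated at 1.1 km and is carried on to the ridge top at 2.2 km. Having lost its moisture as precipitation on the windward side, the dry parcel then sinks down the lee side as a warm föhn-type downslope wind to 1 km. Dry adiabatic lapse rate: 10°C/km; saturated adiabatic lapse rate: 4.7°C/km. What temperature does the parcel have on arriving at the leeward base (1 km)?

0 → 1100 m (dry, 10°C/km): ΔT = -10 × 1.1 = -11°C → T = 10.6°C
1100 → 2200 m (saturated, 4.7°C/km): ΔT = -4.7 × 1.1 = -5.17°C → T = 5.43°C
2200 → 1000 m (dry descent, 10°C/km): ΔT = +10 × 1.2 = +12°C → T = 17.43°C

17.43°C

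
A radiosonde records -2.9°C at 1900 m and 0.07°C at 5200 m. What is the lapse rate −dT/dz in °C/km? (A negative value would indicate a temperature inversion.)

-0.9°C/km

Γ = −ΔT/Δz = (-2.9 − 0.07) / (5200 − 1900) m
  = -2.97°C / 3.3 km = -0.9°C/km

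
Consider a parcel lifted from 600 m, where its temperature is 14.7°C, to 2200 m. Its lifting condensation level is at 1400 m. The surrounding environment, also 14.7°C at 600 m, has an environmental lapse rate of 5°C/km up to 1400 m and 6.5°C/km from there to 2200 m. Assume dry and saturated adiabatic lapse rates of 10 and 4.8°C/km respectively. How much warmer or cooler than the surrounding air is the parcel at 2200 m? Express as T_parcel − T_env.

-2.64°C (parcel cooler than environment)

Parcel:
  600 → 1400 m (dry, 10°C/km): ΔT = -10 × 0.8 = -8°C → T = 6.7°C
  1400 → 2200 m (saturated, 4.8°C/km): ΔT = -4.8 × 0.8 = -3.84°C → T = 2.86°C
Environment:
  600 → 1400 m (environment, lower layer, 5°C/km): ΔT = -5 × 0.8 = -4°C → T = 10.7°C
  1400 → 2200 m (environment, upper layer, 6.5°C/km): ΔT = -6.5 × 0.8 = -5.2°C → T = 5.5°C
T_parcel − T_env = 2.86 − 5.5 = -2.64°C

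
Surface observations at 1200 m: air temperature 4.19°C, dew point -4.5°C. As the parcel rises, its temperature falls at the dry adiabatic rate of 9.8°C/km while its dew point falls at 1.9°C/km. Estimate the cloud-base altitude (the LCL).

T and T_d converge at 9.8 − 1.9 = 7.9°C per km
Height above start = (4.19 − (-4.5)) / 7.9 = 1.1 km
LCL altitude = 1200 m + 1100 m = 2300 m

2300 m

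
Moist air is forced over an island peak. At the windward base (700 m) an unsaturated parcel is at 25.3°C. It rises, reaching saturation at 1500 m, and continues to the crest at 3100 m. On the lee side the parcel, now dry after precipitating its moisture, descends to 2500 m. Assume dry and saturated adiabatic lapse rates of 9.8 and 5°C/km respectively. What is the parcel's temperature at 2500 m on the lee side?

700–1500 m, dry: Δz = 0.8 km ⇒ ΔT = -7.84°C; T = 17.46°C
1500–3100 m, saturated: Δz = 1.6 km ⇒ ΔT = -8°C; T = 9.46°C
3100–2500 m, dry descent: Δz = 0.6 km ⇒ ΔT = +5.88°C; T = 15.34°C

15.34°C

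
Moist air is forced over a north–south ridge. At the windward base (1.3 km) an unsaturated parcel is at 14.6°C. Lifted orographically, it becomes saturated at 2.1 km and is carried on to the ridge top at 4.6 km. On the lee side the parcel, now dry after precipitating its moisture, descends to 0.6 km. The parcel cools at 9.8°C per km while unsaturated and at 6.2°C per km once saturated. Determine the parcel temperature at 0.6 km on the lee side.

From 1300 m to 2100 m (dry): cools by 9.8 × 0.8 = 7.84°C, giving 6.76°C.
From 2100 m to 4600 m (saturated): cools by 6.2 × 2.5 = 15.5°C, giving -8.74°C.
From 4600 m to 600 m (dry descent): warms by 9.8 × 4 = 39.2°C, giving 30.46°C.

30.46°C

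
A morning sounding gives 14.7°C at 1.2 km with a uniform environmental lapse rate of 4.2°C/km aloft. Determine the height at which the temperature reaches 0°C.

Height above start = (14.7 − 0) / 4.2 = 3.5 km
Altitude = 1200 m + 3500 m = 4700 m

4.7 km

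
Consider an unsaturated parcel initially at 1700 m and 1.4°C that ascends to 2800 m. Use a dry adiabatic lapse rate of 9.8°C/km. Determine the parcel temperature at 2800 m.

1700 → 2800 m (dry adiabatic, 9.8°C/km): ΔT = -9.8 × 1.1 = -10.78°C → T = -9.38°C

-9.38°C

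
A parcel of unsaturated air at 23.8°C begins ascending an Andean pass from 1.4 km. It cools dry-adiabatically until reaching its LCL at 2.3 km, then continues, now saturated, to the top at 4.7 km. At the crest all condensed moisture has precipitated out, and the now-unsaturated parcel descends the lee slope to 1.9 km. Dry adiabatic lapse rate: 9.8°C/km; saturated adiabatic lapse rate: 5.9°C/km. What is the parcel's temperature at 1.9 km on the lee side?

1400–2300 m, dry: Δz = 0.9 km ⇒ ΔT = -8.82°C; T = 14.98°C
2300–4700 m, saturated: Δz = 2.4 km ⇒ ΔT = -14.16°C; T = 0.82°C
4700–1900 m, dry descent: Δz = 2.8 km ⇒ ΔT = +27.44°C; T = 28.26°C

28.26°C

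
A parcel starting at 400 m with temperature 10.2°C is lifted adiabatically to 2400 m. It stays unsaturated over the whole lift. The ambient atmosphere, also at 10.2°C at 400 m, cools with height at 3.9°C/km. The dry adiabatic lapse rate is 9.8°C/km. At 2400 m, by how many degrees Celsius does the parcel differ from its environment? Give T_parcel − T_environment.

Parcel:
  From 400 m to 2400 m (dry): cools by 9.8 × 2 = 19.6°C, giving -9.4°C.
Environment:
  From 400 m to 2400 m (environment): cools by 3.9 × 2 = 7.8°C, giving 2.4°C.
T_parcel − T_env = -9.4 − 2.4 = -11.8°C

-11.8°C (parcel cooler than environment)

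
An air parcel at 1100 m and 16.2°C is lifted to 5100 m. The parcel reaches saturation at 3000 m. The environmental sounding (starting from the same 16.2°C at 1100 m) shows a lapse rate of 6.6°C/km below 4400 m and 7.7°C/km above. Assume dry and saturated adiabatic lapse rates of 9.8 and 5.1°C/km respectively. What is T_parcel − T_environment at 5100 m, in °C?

-2.16°C (parcel cooler than environment)

Parcel:
  Dry to 3000 m: -9.8 × 1.9 km = -18.62°C, so T = -2.42°C.
  Saturated to 5100 m: -5.1 × 2.1 km = -10.71°C, so T = -13.13°C.
Environment:
  Environment, lower layer to 4400 m: -6.6 × 3.3 km = -21.78°C, so T = -5.58°C.
  Environment, upper layer to 5100 m: -7.7 × 0.7 km = -5.39°C, so T = -10.97°C.
T_parcel − T_env = -13.13 − (-10.97) = -2.16°C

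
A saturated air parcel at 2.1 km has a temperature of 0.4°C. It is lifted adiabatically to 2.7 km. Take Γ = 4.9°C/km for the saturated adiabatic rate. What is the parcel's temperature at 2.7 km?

2100–2700 m, saturated adiabatic: Δz = 0.6 km ⇒ ΔT = -2.94°C; T = -2.54°C

-2.54°C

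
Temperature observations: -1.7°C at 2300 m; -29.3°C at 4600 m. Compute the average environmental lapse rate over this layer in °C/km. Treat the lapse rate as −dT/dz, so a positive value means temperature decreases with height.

12°C/km

Γ = −ΔT/Δz = (-1.7 − (-29.3)) / (4600 − 2300) m
  = 27.6°C / 2.3 km = 12°C/km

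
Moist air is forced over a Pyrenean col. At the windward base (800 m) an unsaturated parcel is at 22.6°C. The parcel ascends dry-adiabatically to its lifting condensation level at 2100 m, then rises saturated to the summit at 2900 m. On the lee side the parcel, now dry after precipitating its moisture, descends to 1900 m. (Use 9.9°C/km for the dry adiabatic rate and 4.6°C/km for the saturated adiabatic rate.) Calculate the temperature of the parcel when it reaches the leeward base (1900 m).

15.95°C

Dry to 2100 m: -9.9 × 1.3 km = -12.87°C, so T = 9.73°C.
Saturated to 2900 m: -4.6 × 0.8 km = -3.68°C, so T = 6.05°C.
Dry descent to 1900 m: +9.9 × 1 km = +9.9°C, so T = 15.95°C.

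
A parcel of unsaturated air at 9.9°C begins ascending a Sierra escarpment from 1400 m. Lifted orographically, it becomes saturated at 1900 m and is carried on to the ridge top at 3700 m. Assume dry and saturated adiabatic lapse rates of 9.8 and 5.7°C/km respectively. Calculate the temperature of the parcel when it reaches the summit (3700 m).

1400–1900 m, dry: Δz = 0.5 km ⇒ ΔT = -4.9°C; T = 5°C
1900–3700 m, saturated: Δz = 1.8 km ⇒ ΔT = -10.26°C; T = -5.26°C

-5.26°C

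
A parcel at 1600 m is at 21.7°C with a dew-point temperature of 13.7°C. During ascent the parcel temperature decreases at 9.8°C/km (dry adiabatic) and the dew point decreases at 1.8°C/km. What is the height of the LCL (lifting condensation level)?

2600 m

T and T_d converge at 9.8 − 1.8 = 8°C per km
Height above start = (21.7 − 13.7) / 8 = 1 km
LCL altitude = 1600 m + 1000 m = 2600 m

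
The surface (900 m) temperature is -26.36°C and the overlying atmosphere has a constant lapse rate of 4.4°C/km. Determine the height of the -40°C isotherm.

Height above start = (-26.36 − (-40)) / 4.4 = 3.1 km
Altitude = 900 m + 3100 m = 4000 m

4000 m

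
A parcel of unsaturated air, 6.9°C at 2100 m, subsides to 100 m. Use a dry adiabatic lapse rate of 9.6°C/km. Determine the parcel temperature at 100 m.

26.1°C

Dry adiabatic to 100 m: +9.6 × 2 km = +19.2°C, so T = 26.1°C.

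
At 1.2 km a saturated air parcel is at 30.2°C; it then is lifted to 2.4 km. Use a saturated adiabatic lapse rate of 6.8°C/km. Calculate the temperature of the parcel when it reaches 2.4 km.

1200 → 2400 m (saturated adiabatic, 6.8°C/km): ΔT = -6.8 × 1.2 = -8.16°C → T = 22.04°C

22.04°C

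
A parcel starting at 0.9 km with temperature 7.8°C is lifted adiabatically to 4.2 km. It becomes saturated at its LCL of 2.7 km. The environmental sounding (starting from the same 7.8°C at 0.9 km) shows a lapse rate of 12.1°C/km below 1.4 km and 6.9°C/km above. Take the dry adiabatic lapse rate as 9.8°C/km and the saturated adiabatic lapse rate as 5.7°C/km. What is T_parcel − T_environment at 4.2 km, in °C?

Parcel:
  From 900 m to 2700 m (dry): cools by 9.8 × 1.8 = 17.64°C, giving -9.84°C.
  From 2700 m to 4200 m (saturated): cools by 5.7 × 1.5 = 8.55°C, giving -18.39°C.
Environment:
  From 900 m to 1400 m (environment, lower layer): cools by 12.1 × 0.5 = 6.05°C, giving 1.75°C.
  From 1400 m to 4200 m (environment, upper layer): cools by 6.9 × 2.8 = 19.32°C, giving -17.57°C.
T_parcel − T_env = -18.39 − (-17.57) = -0.82°C

-0.82°C (parcel cooler than environment)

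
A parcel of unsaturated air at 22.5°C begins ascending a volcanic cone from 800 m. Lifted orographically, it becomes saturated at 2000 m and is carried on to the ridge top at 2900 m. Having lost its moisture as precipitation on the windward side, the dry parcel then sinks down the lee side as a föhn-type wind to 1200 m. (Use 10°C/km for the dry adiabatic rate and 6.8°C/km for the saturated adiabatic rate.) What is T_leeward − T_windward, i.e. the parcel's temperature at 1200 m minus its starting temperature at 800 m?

800 → 2000 m (dry, 10°C/km): ΔT = -10 × 1.2 = -12°C → T = 10.5°C
2000 → 2900 m (saturated, 6.8°C/km): ΔT = -6.8 × 0.9 = -6.12°C → T = 4.38°C
2900 → 1200 m (dry descent, 10°C/km): ΔT = +10 × 1.7 = +17°C → T = 21.38°C
Net change vs windward start: 21.38 − 22.5 = -1.12°C

-1.12°C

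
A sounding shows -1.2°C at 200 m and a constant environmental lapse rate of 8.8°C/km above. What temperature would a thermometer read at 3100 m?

200–3100 m, environmental: Δz = 2.9 km ⇒ ΔT = -25.52°C; T = -26.72°C

-26.72°C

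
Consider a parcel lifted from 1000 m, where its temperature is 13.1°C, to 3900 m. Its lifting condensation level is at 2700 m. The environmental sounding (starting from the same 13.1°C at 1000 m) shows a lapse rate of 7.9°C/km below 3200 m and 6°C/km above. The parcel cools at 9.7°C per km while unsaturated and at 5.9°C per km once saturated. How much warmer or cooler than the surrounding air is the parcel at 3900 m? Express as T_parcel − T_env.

Parcel:
  1000–2700 m, dry: Δz = 1.7 km ⇒ ΔT = -16.49°C; T = -3.39°C
  2700–3900 m, saturated: Δz = 1.2 km ⇒ ΔT = -7.08°C; T = -10.47°C
Environment:
  1000–3200 m, environment, lower layer: Δz = 2.2 km ⇒ ΔT = -17.38°C; T = -4.28°C
  3200–3900 m, environment, upper layer: Δz = 0.7 km ⇒ ΔT = -4.2°C; T = -8.48°C
T_parcel − T_env = -10.47 − (-8.48) = -1.99°C

-1.99°C (parcel cooler than environment)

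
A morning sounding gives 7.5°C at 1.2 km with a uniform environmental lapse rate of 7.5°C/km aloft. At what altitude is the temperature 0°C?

Height above start = (7.5 − 0) / 7.5 = 1 km
Altitude = 1200 m + 1000 m = 2200 m

2.2 km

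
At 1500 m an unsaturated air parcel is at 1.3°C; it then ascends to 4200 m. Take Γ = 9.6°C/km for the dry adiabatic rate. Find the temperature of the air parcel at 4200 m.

1500 → 4200 m (dry adiabatic, 9.6°C/km): ΔT = -9.6 × 2.7 = -25.92°C → T = -24.62°C

-24.62°C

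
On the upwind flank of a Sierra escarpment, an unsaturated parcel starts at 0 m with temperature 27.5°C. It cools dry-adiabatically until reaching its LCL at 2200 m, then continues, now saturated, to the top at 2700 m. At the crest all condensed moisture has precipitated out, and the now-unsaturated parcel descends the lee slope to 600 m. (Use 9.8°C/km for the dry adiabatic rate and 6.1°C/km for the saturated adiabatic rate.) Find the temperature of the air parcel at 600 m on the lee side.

23.47°C

Dry to 2200 m: -9.8 × 2.2 km = -21.56°C, so T = 5.94°C.
Saturated to 2700 m: -6.1 × 0.5 km = -3.05°C, so T = 2.89°C.
Dry descent to 600 m: +9.8 × 2.1 km = +20.58°C, so T = 23.47°C.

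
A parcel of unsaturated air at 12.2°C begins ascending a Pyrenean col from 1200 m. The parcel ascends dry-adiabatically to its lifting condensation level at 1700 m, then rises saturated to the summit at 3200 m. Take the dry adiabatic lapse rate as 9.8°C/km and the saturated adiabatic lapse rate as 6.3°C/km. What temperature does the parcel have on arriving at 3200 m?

1200 → 1700 m (dry, 9.8°C/km): ΔT = -9.8 × 0.5 = -4.9°C → T = 7.3°C
1700 → 3200 m (saturated, 6.3°C/km): ΔT = -6.3 × 1.5 = -9.45°C → T = -2.15°C

-2.15°C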